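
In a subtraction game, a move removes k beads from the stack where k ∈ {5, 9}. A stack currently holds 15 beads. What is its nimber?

0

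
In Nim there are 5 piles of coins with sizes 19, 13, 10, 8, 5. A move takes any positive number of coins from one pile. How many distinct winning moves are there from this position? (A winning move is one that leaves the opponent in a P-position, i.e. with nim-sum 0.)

Bitwise XOR of the heap sizes:
  10011  (19)
  01101  (13)
  01010  (10)
  01000  (8)
  00101  (5)
  -----
  11001  (25)
The overall nim-sum is X = 25. A pile of size p has a winning move iff p XOR X < p (reduce it to p XOR X).
  19: 19 XOR 25 = 10 < 19 — winning move (to 10).
  13: 13 XOR 25 = 20 ≥ 13 — no move.
  10: 10 XOR 25 = 19 ≥ 10 — no move.
  8: 8 XOR 25 = 17 ≥ 8 — no move.
  5: 5 XOR 25 = 28 ≥ 5 — no move.
That gives 1 winning move.

1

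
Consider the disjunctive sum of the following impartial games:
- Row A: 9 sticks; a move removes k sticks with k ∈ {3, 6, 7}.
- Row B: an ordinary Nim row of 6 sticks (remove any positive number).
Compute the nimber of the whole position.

Grundy values for row A (subtraction set {3, 6, 7}):
k:     0  1  2  3  4  5  6  7  8  9
g(k):  0  0  0  1  1  1  2  2  2  3
So g(9) = 3.
Row B is a plain Nim row of size 6, so its Grundy value is 6.
By the Sprague-Grundy theorem, the Grundy value of a sum of independent games is the XOR of the component values.
Combined value = 3 XOR 6 = 5.

5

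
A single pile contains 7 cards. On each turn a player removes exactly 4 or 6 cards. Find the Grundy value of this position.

1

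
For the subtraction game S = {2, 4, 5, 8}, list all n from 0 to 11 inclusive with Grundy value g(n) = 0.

Grundy values for subtraction set {2, 4, 5, 8}:
k:     0  1  2  3  4  5  6  7  8  9 10 11
g(k):  0  0  1  1  2  2  3  0  4  1  0  2
The P-positions (g = 0) in 0..11 are 0, 1, 7, 10.

0, 1, 7, 10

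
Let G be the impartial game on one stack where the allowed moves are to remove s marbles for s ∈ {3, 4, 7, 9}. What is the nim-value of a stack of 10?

Build the Grundy sequence with g(k) = mex{g(k−s) : s ∈ {3, 4, 7, 9}, s ≤ k}:
g(0) = mex{} = 0
g(1) = mex{} = 0
g(2) = mex{} = 0
g(3) = mex{0} = 1
g(4) = mex{0} = 1
g(5) = mex{0} = 1
g(6) = mex{0,1} = 2
g(7) = mex{0,1} = 2
g(8) = mex{0,1} = 2
g(9) = mex{0,1,2} = 3
g(10) = mex{0,1,2} = 3
So g(10) = 3.

3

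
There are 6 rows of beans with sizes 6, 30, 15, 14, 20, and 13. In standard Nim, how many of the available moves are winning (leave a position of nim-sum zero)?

0

Compute the nim-sum pairwise:
6 ^ 30 = 24
24 ^ 15 = 23
23 ^ 14 = 25
25 ^ 20 = 13
13 ^ 13 = 0
The nim-sum is already 0, so every move leaves a nonzero nim-sum — there are no winning moves.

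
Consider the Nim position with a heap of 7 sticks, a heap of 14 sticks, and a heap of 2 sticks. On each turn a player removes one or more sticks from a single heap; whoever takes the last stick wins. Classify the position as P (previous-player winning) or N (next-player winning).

N-position

Nim-sum: 7 XOR 14 XOR 2 = 11.
The nim-sum is 11 ≠ 0, so this is an N-position: the player to move can win.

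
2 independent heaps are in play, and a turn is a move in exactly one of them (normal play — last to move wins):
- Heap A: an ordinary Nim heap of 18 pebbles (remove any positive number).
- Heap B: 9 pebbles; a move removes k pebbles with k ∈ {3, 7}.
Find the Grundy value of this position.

Heap A is a plain Nim heap of size 18, so its Grundy value is 18.
Grundy values for heap B (subtraction set {3, 7}):
g(0) = mex{} = 0
g(1) = mex{} = 0
g(2) = mex{} = 0
g(3) = mex{0} = 1
g(4) = mex{0} = 1
g(5) = mex{0} = 1
g(6) = mex{1} = 0
g(7) = mex{0,1} = 2
g(8) = mex{0,1} = 2
g(9) = mex{0} = 1
So g(9) = 1.
The value of a disjunctive sum is the nim-sum of the parts.
Combined value = 18 ⊕ 1 = 19.

19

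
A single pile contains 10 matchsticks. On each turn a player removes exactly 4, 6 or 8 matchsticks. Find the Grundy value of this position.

Build the Grundy sequence with g(k) = mex{g(k−s) : s ∈ {4, 6, 8}, s ≤ k}:
g(0) = mex{} = 0
g(1) = mex{} = 0
g(2) = mex{} = 0
g(3) = mex{} = 0
g(4) = mex{0} = 1
g(5) = mex{0} = 1
g(6) = mex{0} = 1
g(7) = mex{0} = 1
g(8) = mex{0,1} = 2
g(9) = mex{0,1} = 2
g(10) = mex{0,1} = 2
So g(10) = 2.

2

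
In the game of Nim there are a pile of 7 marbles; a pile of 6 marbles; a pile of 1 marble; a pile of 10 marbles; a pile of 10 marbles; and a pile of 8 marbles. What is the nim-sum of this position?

8

Compute the nim-sum pairwise:
7 XOR 6 = 1
1 XOR 1 = 0
0 XOR 10 = 10
10 XOR 10 = 0
0 XOR 8 = 8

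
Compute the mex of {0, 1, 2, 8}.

3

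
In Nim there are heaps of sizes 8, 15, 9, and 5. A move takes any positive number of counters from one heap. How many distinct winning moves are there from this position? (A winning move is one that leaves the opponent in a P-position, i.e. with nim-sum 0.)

3

Nim-sum: 8 XOR 15 XOR 9 XOR 5 = 11.
The overall nim-sum is X = 11. A heap of size p has a winning move iff p XOR X < p (reduce it to p XOR X).
  8: 8 XOR 11 = 3 < 8 — winning move (to 3).
  15: 15 XOR 11 = 4 < 15 — winning move (to 4).
  9: 9 XOR 11 = 2 < 9 — winning move (to 2).
  5: 5 XOR 11 = 14 ≥ 5 — no move.
That gives 3 winning moves.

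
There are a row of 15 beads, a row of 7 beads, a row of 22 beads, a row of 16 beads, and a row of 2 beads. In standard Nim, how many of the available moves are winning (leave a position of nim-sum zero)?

1

Nim-sum: 15 XOR 7 XOR 22 XOR 16 XOR 2 = 12.
The overall nim-sum is X = 12. A row of size p has a winning move iff p XOR X < p (reduce it to p XOR X).
  15: 15 XOR 12 = 3 < 15 — winning move (to 3).
  7: 7 XOR 12 = 11 ≥ 7 — no move.
  22: 22 XOR 12 = 26 ≥ 22 — no move.
  16: 16 XOR 12 = 28 ≥ 16 — no move.
  2: 2 XOR 12 = 14 ≥ 2 — no move.
That gives 1 winning move.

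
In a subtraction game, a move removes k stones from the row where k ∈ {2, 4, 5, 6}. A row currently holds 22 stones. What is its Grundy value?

Grundy values for subtraction set {2, 4, 5, 6}:
k:     0  1  2  3  4  5  6  7  8  9 10 11 12 13 14 15 16 17 18 19 20 21 22
g(k):  0  0  1  1  2  2  3  3  0  0  1  1  2  2  3  3  0  0  1  1  2  2  3
So g(22) = 3.

3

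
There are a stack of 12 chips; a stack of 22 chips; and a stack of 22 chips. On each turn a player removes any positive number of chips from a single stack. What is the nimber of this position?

Nim-sum: 12 ^ 22 ^ 22 = 12.

12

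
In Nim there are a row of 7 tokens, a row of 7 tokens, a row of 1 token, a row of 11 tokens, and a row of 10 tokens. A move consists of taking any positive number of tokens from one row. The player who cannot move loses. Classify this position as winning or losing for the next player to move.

Compute the nim-sum pairwise:
7 XOR 7 = 0
0 XOR 1 = 1
1 XOR 11 = 10
10 XOR 10 = 0
The nim-sum is 0, so this is a P-position: the player to move is in a losing position under optimal play.

Losing position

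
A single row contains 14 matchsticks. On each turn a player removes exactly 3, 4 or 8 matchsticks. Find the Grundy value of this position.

0

Build the Grundy sequence with g(k) = mex{g(k−s) : s ∈ {3, 4, 8}, s ≤ k}:
k:     0  1  2  3  4  5  6  7  8  9 10 11 12 13 14
g(k):  0  0  0  1  1  1  2  0  2  3  1  3  0  0  0
So g(14) = 0.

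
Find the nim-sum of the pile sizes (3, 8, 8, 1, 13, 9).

Compute the nim-sum pairwise:
3 ^ 8 = 11
11 ^ 8 = 3
3 ^ 1 = 2
2 ^ 13 = 15
15 ^ 9 = 6

6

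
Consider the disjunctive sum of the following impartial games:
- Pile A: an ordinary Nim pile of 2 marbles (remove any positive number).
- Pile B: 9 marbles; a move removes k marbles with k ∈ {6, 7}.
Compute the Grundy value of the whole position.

Pile A is a plain Nim pile of size 2, so its Grundy value is 2.
Grundy values for pile B (subtraction set {6, 7}):
g(0) = mex{} = 0
g(1) = mex{} = 0
g(2) = mex{} = 0
g(3) = mex{} = 0
g(4) = mex{} = 0
g(5) = mex{} = 0
g(6) = mex{0} = 1
g(7) = mex{0} = 1
g(8) = mex{0} = 1
g(9) = mex{0} = 1
So g(9) = 1.
By the Sprague-Grundy theorem, the Grundy value of a sum of independent games is the XOR of the component values.
Combined value = 2 ⊕ 1 = 3.

3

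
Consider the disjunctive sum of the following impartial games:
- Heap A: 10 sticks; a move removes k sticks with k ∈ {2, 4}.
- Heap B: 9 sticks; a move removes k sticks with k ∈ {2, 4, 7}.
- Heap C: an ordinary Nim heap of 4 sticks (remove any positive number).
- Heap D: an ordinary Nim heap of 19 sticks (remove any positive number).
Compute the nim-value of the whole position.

21

Build the Grundy sequence for heap A with g(k) = mex{g(k−s) : s ∈ {2, 4}, s ≤ k}:
g(0) = mex{} = 0
g(1) = mex{} = 0
g(2) = mex{0} = 1
g(3) = mex{0} = 1
g(4) = mex{0,1} = 2
g(5) = mex{0,1} = 2
g(6) = mex{1,2} = 0
g(7) = mex{1,2} = 0
g(8) = mex{0,2} = 1
g(9) = mex{0,2} = 1
g(10) = mex{0,1} = 2
So g(10) = 2.
Build the Grundy sequence for heap B with g(k) = mex{g(k−s) : s ∈ {2, 4, 7}, s ≤ k}:
g(0) = mex{} = 0
g(1) = mex{} = 0
g(2) = mex{0} = 1
g(3) = mex{0} = 1
g(4) = mex{0,1} = 2
g(5) = mex{0,1} = 2
g(6) = mex{1,2} = 0
g(7) = mex{0,1,2} = 3
g(8) = mex{0,2} = 1
g(9) = mex{1,2,3} = 0
So g(9) = 0.
Heap C is a plain Nim heap of size 4, so its Grundy value is 4.
Heap D is a plain Nim heap of size 19, so its Grundy value is 19.
The value of a disjunctive sum is the nim-sum of the parts.
Combined value = 2 ⊕ 0 ⊕ 4 ⊕ 19 = 21.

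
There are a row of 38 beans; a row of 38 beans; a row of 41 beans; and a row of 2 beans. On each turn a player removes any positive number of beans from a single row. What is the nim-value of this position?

43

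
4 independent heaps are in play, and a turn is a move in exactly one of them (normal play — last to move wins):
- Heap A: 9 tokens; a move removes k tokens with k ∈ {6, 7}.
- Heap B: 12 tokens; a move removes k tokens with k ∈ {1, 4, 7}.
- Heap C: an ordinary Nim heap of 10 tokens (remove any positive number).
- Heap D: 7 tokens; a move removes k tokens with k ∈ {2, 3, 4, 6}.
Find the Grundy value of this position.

10

Build the Grundy sequence for heap A with g(k) = mex{g(k−s) : s ∈ {6, 7}, s ≤ k}:
k:     0  1  2  3  4  5  6  7  8  9
g(k):  0  0  0  0  0  0  1  1  1  1
So g(9) = 1.
Grundy values for heap B (subtraction set {1, 4, 7}):
g(0) = mex{} = 0
g(1) = mex{0} = 1
g(2) = mex{1} = 0
g(3) = mex{0} = 1
g(4) = mex{0,1} = 2
g(5) = mex{1,2} = 0
g(6) = mex{0} = 1
g(7) = mex{0,1} = 2
g(8) = mex{1,2} = 0
g(9) = mex{0} = 1
g(10) = mex{1} = 0
g(11) = mex{0,2} = 1
g(12) = mex{0,1} = 2
So g(12) = 2.
Heap C is a plain Nim heap of size 10, so its Grundy value is 10.
Build the Grundy sequence for heap D with g(k) = mex{g(k−s) : s ∈ {2, 3, 4, 6}, s ≤ k}:
g(0) = mex{} = 0
g(1) = mex{} = 0
g(2) = mex{0} = 1
g(3) = mex{0} = 1
g(4) = mex{0,1} = 2
g(5) = mex{0,1} = 2
g(6) = mex{0,1,2} = 3
g(7) = mex{0,1,2} = 3
So g(7) = 3.
The value of a disjunctive sum is the nim-sum of the parts.
Combined value = 1 ⊕ 2 ⊕ 10 ⊕ 3 = 10.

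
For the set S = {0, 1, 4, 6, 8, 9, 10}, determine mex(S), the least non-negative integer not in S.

2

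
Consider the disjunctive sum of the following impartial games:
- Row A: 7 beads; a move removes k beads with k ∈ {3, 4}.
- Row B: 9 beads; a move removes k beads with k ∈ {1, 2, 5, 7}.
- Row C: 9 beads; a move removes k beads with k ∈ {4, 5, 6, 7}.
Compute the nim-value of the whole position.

Grundy values for row A (subtraction set {3, 4}):
k:     0  1  2  3  4  5  6  7
g(k):  0  0  0  1  1  1  2  0
So g(7) = 0.
For row B, compute g(0), g(1), … with moves {1, 2, 5, 7}:
k:     0  1  2  3  4  5  6  7  8  9
g(k):  0  1  2  0  1  2  0  1  2  0
So g(9) = 0.
For row C, compute g(0), g(1), … with moves {4, 5, 6, 7}:
k:     0  1  2  3  4  5  6  7  8  9
g(k):  0  0  0  0  1  1  1  1  2  2
So g(9) = 2.
By the Sprague-Grundy theorem, the Grundy value of a sum of independent games is the XOR of the component values.
Combined value = 0 XOR 0 XOR 2 = 2.

2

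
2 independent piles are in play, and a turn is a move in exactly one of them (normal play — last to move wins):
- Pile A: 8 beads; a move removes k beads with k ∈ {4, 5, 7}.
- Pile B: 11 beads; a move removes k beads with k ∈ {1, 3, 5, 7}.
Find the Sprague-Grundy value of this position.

For pile A, compute g(0), g(1), … with moves {4, 5, 7}:
k:     0  1  2  3  4  5  6  7  8
g(k):  0  0  0  0  1  1  1  1  2
So g(8) = 2.
For pile B, compute g(0), g(1), … with moves {1, 3, 5, 7}:
g(0) = mex{} = 0
g(1) = mex{0} = 1
g(2) = mex{1} = 0
g(3) = mex{0} = 1
g(4) = mex{1} = 0
g(5) = mex{0} = 1
g(6) = mex{1} = 0
g(7) = mex{0} = 1
g(8) = mex{1} = 0
g(9) = mex{0} = 1
g(10) = mex{1} = 0
g(11) = mex{0} = 1
So g(11) = 1.
The value of a disjunctive sum is the nim-sum of the parts.
Combined value = 2 XOR 1 = 3.

3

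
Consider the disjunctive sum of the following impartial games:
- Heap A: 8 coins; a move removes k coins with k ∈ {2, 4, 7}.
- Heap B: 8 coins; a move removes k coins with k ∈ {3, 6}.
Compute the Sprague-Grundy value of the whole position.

3

For heap A, compute g(0), g(1), … with moves {2, 4, 7}:
k:     0  1  2  3  4  5  6  7  8
g(k):  0  0  1  1  2  2  0  3  1
So g(8) = 1.
For heap B, compute g(0), g(1), … with moves {3, 6}:
k:     0  1  2  3  4  5  6  7  8
g(k):  0  0  0  1  1  1  2  2  2
So g(8) = 2.
The value of a disjunctive sum is the nim-sum of the parts.
Combined value = 1 XOR 2 = 3.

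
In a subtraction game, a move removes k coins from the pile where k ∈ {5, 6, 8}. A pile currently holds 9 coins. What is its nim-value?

Compute g(0), g(1), … for moves {5, 6, 8}:
g(0) = mex{} = 0
g(1) = mex{} = 0
g(2) = mex{} = 0
g(3) = mex{} = 0
g(4) = mex{} = 0
g(5) = mex{0} = 1
g(6) = mex{0} = 1
g(7) = mex{0} = 1
g(8) = mex{0} = 1
g(9) = mex{0} = 1
So g(9) = 1.

1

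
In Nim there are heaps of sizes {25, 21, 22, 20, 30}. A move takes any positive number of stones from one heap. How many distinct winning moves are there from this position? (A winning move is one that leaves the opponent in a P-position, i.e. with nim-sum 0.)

5

Bitwise XOR of the heap sizes:
  11001  (25)
  10101  (21)
  10110  (22)
  10100  (20)
  11110  (30)
  -----
  10000  (16)
The overall nim-sum is X = 16. A heap of size p has a winning move iff p XOR X < p (reduce it to p XOR X).
  25: 25 XOR 16 = 9 < 25 — winning move (to 9).
  21: 21 XOR 16 = 5 < 21 — winning move (to 5).
  22: 22 XOR 16 = 6 < 22 — winning move (to 6).
  20: 20 XOR 16 = 4 < 20 — winning move (to 4).
  30: 30 XOR 16 = 14 < 30 — winning move (to 14).
That gives 5 winning moves.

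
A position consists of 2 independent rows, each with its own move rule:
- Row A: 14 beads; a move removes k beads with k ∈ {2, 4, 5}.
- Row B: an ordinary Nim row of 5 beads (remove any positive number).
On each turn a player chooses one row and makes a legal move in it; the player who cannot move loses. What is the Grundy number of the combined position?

5

Build the Grundy sequence for row A with g(k) = mex{g(k−s) : s ∈ {2, 4, 5}, s ≤ k}:
g(0) = mex{} = 0
g(1) = mex{} = 0
g(2) = mex{0} = 1
g(3) = mex{0} = 1
g(4) = mex{0,1} = 2
g(5) = mex{0,1} = 2
g(6) = mex{0,1,2} = 3
g(7) = mex{1,2} = 0
g(8) = mex{1,2,3} = 0
g(9) = mex{0,2} = 1
g(10) = mex{0,2,3} = 1
g(11) = mex{0,1,3} = 2
g(12) = mex{0,1} = 2
g(13) = mex{0,1,2} = 3
g(14) = mex{1,2} = 0
So g(14) = 0.
Row B is a plain Nim row of size 5, so its Grundy value is 5.
The value of a disjunctive sum is the nim-sum of the parts.
Combined value = 0 XOR 5 = 5.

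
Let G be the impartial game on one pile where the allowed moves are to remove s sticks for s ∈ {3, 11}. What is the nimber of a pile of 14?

0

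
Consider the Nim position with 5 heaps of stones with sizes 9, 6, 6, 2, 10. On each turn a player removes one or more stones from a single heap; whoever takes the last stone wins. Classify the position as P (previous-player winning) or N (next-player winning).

N-position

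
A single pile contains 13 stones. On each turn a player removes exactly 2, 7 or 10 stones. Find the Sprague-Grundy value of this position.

Grundy values for subtraction set {2, 7, 10}:
g(0) = mex{} = 0
g(1) = mex{} = 0
g(2) = mex{0} = 1
g(3) = mex{0} = 1
g(4) = mex{1} = 0
g(5) = mex{1} = 0
g(6) = mex{0} = 1
g(7) = mex{0} = 1
g(8) = mex{0,1} = 2
g(9) = mex{1} = 0
g(10) = mex{0,1,2} = 3
g(11) = mex{0} = 1
g(12) = mex{0,1,3} = 2
g(13) = mex{1} = 0
So g(13) = 0.

0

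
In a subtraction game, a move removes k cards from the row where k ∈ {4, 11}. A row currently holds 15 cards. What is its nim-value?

0

Grundy values for subtraction set {4, 11}:
k:     0  1  2  3  4  5  6  7  8  9 10 11 12 13 14 15
g(k):  0  0  0  0  1  1  1  1  0  0  0  2  1  1  1  0
So g(15) = 0.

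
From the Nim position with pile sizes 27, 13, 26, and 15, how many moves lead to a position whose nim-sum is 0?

3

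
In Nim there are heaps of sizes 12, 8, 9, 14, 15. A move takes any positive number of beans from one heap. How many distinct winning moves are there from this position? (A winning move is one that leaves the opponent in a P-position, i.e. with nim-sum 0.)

Compute the nim-sum pairwise:
12 XOR 8 = 4
4 XOR 9 = 13
13 XOR 14 = 3
3 XOR 15 = 12
The overall nim-sum is X = 12. A heap of size p has a winning move iff p XOR X < p (reduce it to p XOR X).
  12: 12 XOR 12 = 0 < 12 — winning move (to 0).
  8: 8 XOR 12 = 4 < 8 — winning move (to 4).
  9: 9 XOR 12 = 5 < 9 — winning move (to 5).
  14: 14 XOR 12 = 2 < 14 — winning move (to 2).
  15: 15 XOR 12 = 3 < 15 — winning move (to 3).
That gives 5 winning moves.

5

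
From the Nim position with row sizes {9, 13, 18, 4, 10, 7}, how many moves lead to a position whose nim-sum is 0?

Compute the nim-sum pairwise:
9 XOR 13 = 4
4 XOR 18 = 22
22 XOR 4 = 18
18 XOR 10 = 24
24 XOR 7 = 31
The overall nim-sum is X = 31. A row of size p has a winning move iff p XOR X < p (reduce it to p XOR X).
  9: 9 XOR 31 = 22 ≥ 9 — no move.
  13: 13 XOR 31 = 18 ≥ 13 — no move.
  18: 18 XOR 31 = 13 < 18 — winning move (to 13).
  4: 4 XOR 31 = 27 ≥ 4 — no move.
  10: 10 XOR 31 = 21 ≥ 10 — no move.
  7: 7 XOR 31 = 24 ≥ 7 — no move.
That gives 1 winning move.

1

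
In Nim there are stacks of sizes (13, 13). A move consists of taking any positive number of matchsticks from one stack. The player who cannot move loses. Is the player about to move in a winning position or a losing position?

Losing position

Nim-sum: 13 XOR 13 = 0.
The nim-sum is 0, so this is a P-position: the player to move is in a losing position under optimal play.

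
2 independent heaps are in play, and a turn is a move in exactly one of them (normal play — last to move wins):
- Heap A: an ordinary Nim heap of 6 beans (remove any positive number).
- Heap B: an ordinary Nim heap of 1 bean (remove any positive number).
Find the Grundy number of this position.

Heap A is a plain Nim heap of size 6, so its Grundy value is 6.
Heap B is a plain Nim heap of size 1, so its Grundy value is 1.
By the Sprague-Grundy theorem, the Grundy value of a sum of independent games is the XOR of the component values.
Combined value = 6 XOR 1 = 7.

7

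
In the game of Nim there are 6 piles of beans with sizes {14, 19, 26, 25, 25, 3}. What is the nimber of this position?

4

Nim-sum: 14 ⊕ 19 ⊕ 26 ⊕ 25 ⊕ 25 ⊕ 3 = 4.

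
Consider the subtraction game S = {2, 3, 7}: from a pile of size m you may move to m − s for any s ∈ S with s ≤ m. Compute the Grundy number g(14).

2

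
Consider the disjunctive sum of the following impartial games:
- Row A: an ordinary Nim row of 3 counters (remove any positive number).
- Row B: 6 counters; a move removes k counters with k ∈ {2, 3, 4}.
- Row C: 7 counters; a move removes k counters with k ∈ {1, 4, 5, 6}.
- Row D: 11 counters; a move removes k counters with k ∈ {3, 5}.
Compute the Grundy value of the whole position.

1

Row A is a plain Nim row of size 3, so its Grundy value is 3.
Grundy values for row B (subtraction set {2, 3, 4}):
g(0) = mex{} = 0
g(1) = mex{} = 0
g(2) = mex{0} = 1
g(3) = mex{0} = 1
g(4) = mex{0,1} = 2
g(5) = mex{0,1} = 2
g(6) = mex{1,2} = 0
So g(6) = 0.
Build the Grundy sequence for row C with g(k) = mex{g(k−s) : s ∈ {1, 4, 5, 6}, s ≤ k}:
g(0) = mex{} = 0
g(1) = mex{0} = 1
g(2) = mex{1} = 0
g(3) = mex{0} = 1
g(4) = mex{0,1} = 2
g(5) = mex{0,1,2} = 3
g(6) = mex{0,1,3} = 2
g(7) = mex{0,1,2} = 3
So g(7) = 3.
For row D, compute g(0), g(1), … with moves {3, 5}:
k:     0  1  2  3  4  5  6  7  8  9 10 11
g(k):  0  0  0  1  1  1  2  2  0  0  0  1
So g(11) = 1.
The value of a disjunctive sum is the nim-sum of the parts.
Combined value = 3 XOR 0 XOR 3 XOR 1 = 1.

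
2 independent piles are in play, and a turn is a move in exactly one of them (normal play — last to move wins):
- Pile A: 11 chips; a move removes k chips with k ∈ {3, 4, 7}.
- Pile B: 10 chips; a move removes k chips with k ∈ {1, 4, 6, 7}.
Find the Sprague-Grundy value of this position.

0

Grundy values for pile A (subtraction set {3, 4, 7}):
g(0) = mex{} = 0
g(1) = mex{} = 0
g(2) = mex{} = 0
g(3) = mex{0} = 1
g(4) = mex{0} = 1
g(5) = mex{0} = 1
g(6) = mex{0,1} = 2
g(7) = mex{0,1} = 2
g(8) = mex{0,1} = 2
g(9) = mex{0,1,2} = 3
g(10) = mex{1,2} = 0
g(11) = mex{1,2} = 0
So g(11) = 0.
For pile B, compute g(0), g(1), … with moves {1, 4, 6, 7}:
g(0) = mex{} = 0
g(1) = mex{0} = 1
g(2) = mex{1} = 0
g(3) = mex{0} = 1
g(4) = mex{0,1} = 2
g(5) = mex{1,2} = 0
g(6) = mex{0} = 1
g(7) = mex{0,1} = 2
g(8) = mex{0,1,2} = 3
g(9) = mex{0,1,3} = 2
g(10) = mex{1,2} = 0
So g(10) = 0.
By the Sprague-Grundy theorem, the Grundy value of a sum of independent games is the XOR of the component values.
Combined value = 0 ⊕ 0 = 0.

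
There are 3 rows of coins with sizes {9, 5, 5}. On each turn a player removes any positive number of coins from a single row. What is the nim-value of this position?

Nim-sum: 9 ⊕ 5 ⊕ 5 = 9.

9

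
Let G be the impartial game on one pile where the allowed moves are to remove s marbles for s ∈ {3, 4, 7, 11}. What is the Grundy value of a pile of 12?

Compute g(0), g(1), … for moves {3, 4, 7, 11}:
k:     0  1  2  3  4  5  6  7  8  9 10 11 12
g(k):  0  0  0  1  1  1  2  2  2  3  0  3  4
So g(12) = 4.

4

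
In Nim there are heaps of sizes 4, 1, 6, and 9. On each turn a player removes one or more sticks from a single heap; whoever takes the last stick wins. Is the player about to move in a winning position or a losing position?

In binary:
  0100  (4)
  0001  (1)
  0110  (6)
  1001  (9)
  ----
  1010  (10)
The nim-sum is 10 ≠ 0, so this is an N-position: the player to move can win.

Winning position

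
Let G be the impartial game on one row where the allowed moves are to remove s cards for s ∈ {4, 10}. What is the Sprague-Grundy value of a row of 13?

1

Build the Grundy sequence with g(k) = mex{g(k−s) : s ∈ {4, 10}, s ≤ k}:
k:     0  1  2  3  4  5  6  7  8  9 10 11 12 13
g(k):  0  0  0  0  1  1  1  1  0  0  2  2  1  1
So g(13) = 1.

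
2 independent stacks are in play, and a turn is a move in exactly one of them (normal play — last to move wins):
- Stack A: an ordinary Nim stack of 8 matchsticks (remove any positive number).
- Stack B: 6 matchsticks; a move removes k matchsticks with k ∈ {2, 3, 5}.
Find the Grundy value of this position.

11

Stack A is a plain Nim stack of size 8, so its Grundy value is 8.
Grundy values for stack B (subtraction set {2, 3, 5}):
g(0) = mex{} = 0
g(1) = mex{} = 0
g(2) = mex{0} = 1
g(3) = mex{0} = 1
g(4) = mex{0,1} = 2
g(5) = mex{0,1} = 2
g(6) = mex{0,1,2} = 3
So g(6) = 3.
The value of a disjunctive sum is the nim-sum of the parts.
Combined value = 8 XOR 3 = 11.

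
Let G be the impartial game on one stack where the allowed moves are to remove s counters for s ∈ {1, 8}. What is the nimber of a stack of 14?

Grundy values for subtraction set {1, 8}:
k:     0  1  2  3  4  5  6  7  8  9 10 11 12 13 14
g(k):  0  1  0  1  0  1  0  1  2  0  1  0  1  0  1
So g(14) = 1.

1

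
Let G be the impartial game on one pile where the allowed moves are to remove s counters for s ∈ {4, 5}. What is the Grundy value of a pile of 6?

1

Grundy values for subtraction set {4, 5}:
g(0) = mex{} = 0
g(1) = mex{} = 0
g(2) = mex{} = 0
g(3) = mex{} = 0
g(4) = mex{0} = 1
g(5) = mex{0} = 1
g(6) = mex{0} = 1
So g(6) = 1.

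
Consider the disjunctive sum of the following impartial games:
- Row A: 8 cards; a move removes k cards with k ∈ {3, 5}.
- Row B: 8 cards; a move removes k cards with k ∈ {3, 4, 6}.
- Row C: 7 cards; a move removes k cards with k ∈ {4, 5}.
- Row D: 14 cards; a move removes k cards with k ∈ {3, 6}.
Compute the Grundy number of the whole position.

2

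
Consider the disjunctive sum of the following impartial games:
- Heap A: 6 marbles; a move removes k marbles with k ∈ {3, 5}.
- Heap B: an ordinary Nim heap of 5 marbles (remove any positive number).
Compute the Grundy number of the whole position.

Grundy values for heap A (subtraction set {3, 5}):
g(0) = mex{} = 0
g(1) = mex{} = 0
g(2) = mex{} = 0
g(3) = mex{0} = 1
g(4) = mex{0} = 1
g(5) = mex{0} = 1
g(6) = mex{0,1} = 2
So g(6) = 2.
Heap B is a plain Nim heap of size 5, so its Grundy value is 5.
By the Sprague-Grundy theorem, the Grundy value of a sum of independent games is the XOR of the component values.
Combined value = 2 ⊕ 5 = 7.

7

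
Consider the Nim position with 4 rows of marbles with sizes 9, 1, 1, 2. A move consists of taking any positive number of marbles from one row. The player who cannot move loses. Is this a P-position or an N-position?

N-position

Nim-sum: 9 ⊕ 1 ⊕ 1 ⊕ 2 = 11.
The nim-sum is 11 ≠ 0, so this is an N-position: the player to move can win.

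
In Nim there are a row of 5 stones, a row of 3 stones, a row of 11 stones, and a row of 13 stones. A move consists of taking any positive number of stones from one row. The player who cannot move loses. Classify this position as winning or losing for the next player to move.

Losing position

In binary:
  0101  (5)
  0011  (3)
  1011  (11)
  1101  (13)
  ----
  0000  (0)
The nim-sum is 0, so this is a P-position: the player to move is in a losing position under optimal play.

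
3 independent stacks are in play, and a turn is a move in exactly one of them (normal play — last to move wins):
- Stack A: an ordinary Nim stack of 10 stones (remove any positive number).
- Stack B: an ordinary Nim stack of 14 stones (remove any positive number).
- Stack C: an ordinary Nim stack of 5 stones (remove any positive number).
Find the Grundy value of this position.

1

Stack A is a plain Nim stack of size 10, so its Grundy value is 10.
Stack B is a plain Nim stack of size 14, so its Grundy value is 14.
Stack C is a plain Nim stack of size 5, so its Grundy value is 5.
The value of a disjunctive sum is the nim-sum of the parts.
Combined value = 10 XOR 14 XOR 5 = 1.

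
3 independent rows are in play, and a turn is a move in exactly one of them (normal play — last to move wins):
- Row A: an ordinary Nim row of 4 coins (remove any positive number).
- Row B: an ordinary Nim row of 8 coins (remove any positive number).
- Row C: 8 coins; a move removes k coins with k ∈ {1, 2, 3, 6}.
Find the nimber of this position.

12

Row A is a plain Nim row of size 4, so its Grundy value is 4.
Row B is a plain Nim row of size 8, so its Grundy value is 8.
Build the Grundy sequence for row C with g(k) = mex{g(k−s) : s ∈ {1, 2, 3, 6}, s ≤ k}:
g(0) = mex{} = 0
g(1) = mex{0} = 1
g(2) = mex{0,1} = 2
g(3) = mex{0,1,2} = 3
g(4) = mex{1,2,3} = 0
g(5) = mex{0,2,3} = 1
g(6) = mex{0,1,3} = 2
g(7) = mex{0,1,2} = 3
g(8) = mex{1,2,3} = 0
So g(8) = 0.
The value of a disjunctive sum is the nim-sum of the parts.
Combined value = 4 ⊕ 8 ⊕ 0 = 12.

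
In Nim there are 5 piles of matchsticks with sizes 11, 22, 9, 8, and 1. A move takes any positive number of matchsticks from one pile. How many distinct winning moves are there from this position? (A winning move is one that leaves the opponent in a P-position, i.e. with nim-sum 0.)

1

Nim-sum: 11 XOR 22 XOR 9 XOR 8 XOR 1 = 29.
The overall nim-sum is X = 29. A pile of size p has a winning move iff p XOR X < p (reduce it to p XOR X).
  11: 11 XOR 29 = 22 ≥ 11 — no move.
  22: 22 XOR 29 = 11 < 22 — winning move (to 11).
  9: 9 XOR 29 = 20 ≥ 9 — no move.
  8: 8 XOR 29 = 21 ≥ 8 — no move.
  1: 1 XOR 29 = 28 ≥ 1 — no move.
That gives 1 winning move.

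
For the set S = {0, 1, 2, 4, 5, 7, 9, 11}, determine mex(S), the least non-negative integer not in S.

3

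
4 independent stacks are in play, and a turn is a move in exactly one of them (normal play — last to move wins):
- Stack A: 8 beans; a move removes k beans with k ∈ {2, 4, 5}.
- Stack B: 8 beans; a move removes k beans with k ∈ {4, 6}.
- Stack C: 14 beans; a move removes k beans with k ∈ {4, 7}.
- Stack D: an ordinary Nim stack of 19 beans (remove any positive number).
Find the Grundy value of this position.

17

Build the Grundy sequence for stack A with g(k) = mex{g(k−s) : s ∈ {2, 4, 5}, s ≤ k}:
g(0) = mex{} = 0
g(1) = mex{} = 0
g(2) = mex{0} = 1
g(3) = mex{0} = 1
g(4) = mex{0,1} = 2
g(5) = mex{0,1} = 2
g(6) = mex{0,1,2} = 3
g(7) = mex{1,2} = 0
g(8) = mex{1,2,3} = 0
So g(8) = 0.
Build the Grundy sequence for stack B with g(k) = mex{g(k−s) : s ∈ {4, 6}, s ≤ k}:
g(0) = mex{} = 0
g(1) = mex{} = 0
g(2) = mex{} = 0
g(3) = mex{} = 0
g(4) = mex{0} = 1
g(5) = mex{0} = 1
g(6) = mex{0} = 1
g(7) = mex{0} = 1
g(8) = mex{0,1} = 2
So g(8) = 2.
Grundy values for stack C (subtraction set {4, 7}):
g(0) = mex{} = 0
g(1) = mex{} = 0
g(2) = mex{} = 0
g(3) = mex{} = 0
g(4) = mex{0} = 1
g(5) = mex{0} = 1
g(6) = mex{0} = 1
g(7) = mex{0} = 1
g(8) = mex{0,1} = 2
g(9) = mex{0,1} = 2
g(10) = mex{0,1} = 2
g(11) = mex{1} = 0
g(12) = mex{1,2} = 0
g(13) = mex{1,2} = 0
g(14) = mex{1,2} = 0
So g(14) = 0.
Stack D is a plain Nim stack of size 19, so its Grundy value is 19.
By the Sprague-Grundy theorem, the Grundy value of a sum of independent games is the XOR of the component values.
Combined value = 0 ⊕ 2 ⊕ 0 ⊕ 19 = 17.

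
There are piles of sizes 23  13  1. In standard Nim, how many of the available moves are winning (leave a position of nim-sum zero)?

Nim-sum: 23 ^ 13 ^ 1 = 27.
The overall nim-sum is X = 27. A pile of size p has a winning move iff p XOR X < p (reduce it to p XOR X).
  23: 23 XOR 27 = 12 < 23 — winning move (to 12).
  13: 13 XOR 27 = 22 ≥ 13 — no move.
  1: 1 XOR 27 = 26 ≥ 1 — no move.
That gives 1 winning move.

1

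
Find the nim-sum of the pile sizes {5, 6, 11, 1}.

Nim-sum: 5 ⊕ 6 ⊕ 11 ⊕ 1 = 9.

9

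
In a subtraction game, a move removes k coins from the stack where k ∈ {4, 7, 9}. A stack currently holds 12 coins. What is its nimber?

Build the Grundy sequence with g(k) = mex{g(k−s) : s ∈ {4, 7, 9}, s ≤ k}:
k:     0  1  2  3  4  5  6  7  8  9 10 11 12
g(k):  0  0  0  0  1  1  1  1  2  2  2  2  3
So g(12) = 3.

3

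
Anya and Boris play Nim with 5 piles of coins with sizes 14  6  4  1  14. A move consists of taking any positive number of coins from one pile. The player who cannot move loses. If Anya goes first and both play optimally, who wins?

Nim-sum: 14 ⊕ 6 ⊕ 4 ⊕ 1 ⊕ 14 = 3.
The nim-sum is 3 ≠ 0, so this is an N-position: the player to move can win; Anya has a winning move.

Anya wins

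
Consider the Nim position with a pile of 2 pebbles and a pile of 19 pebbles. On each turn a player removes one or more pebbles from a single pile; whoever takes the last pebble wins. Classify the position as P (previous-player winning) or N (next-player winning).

N-position

Bitwise XOR of the heap sizes:
  00010  (2)
  10011  (19)
  -----
  10001  (17)
The nim-sum is 17 ≠ 0, so this is an N-position: the player to move can win.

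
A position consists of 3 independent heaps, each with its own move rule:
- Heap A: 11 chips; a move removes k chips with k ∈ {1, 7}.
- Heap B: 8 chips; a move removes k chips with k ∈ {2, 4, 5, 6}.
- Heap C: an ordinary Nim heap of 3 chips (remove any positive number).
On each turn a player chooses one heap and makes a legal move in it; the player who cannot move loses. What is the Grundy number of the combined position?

2

Grundy values for heap A (subtraction set {1, 7}):
k:     0  1  2  3  4  5  6  7  8  9 10 11
g(k):  0  1  0  1  0  1  0  1  0  1  0  1
So g(11) = 1.
For heap B, compute g(0), g(1), … with moves {2, 4, 5, 6}:
g(0) = mex{} = 0
g(1) = mex{} = 0
g(2) = mex{0} = 1
g(3) = mex{0} = 1
g(4) = mex{0,1} = 2
g(5) = mex{0,1} = 2
g(6) = mex{0,1,2} = 3
g(7) = mex{0,1,2} = 3
g(8) = mex{1,2,3} = 0
So g(8) = 0.
Heap C is a plain Nim heap of size 3, so its Grundy value is 3.
The value of a disjunctive sum is the nim-sum of the parts.
Combined value = 1 XOR 0 XOR 3 = 2.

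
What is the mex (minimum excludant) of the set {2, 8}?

0

0 is not in the set, so the mex is 0.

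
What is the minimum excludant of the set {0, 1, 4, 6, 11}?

The values 0, 1 are all present; 2 is the first non-negative integer missing from the set.

2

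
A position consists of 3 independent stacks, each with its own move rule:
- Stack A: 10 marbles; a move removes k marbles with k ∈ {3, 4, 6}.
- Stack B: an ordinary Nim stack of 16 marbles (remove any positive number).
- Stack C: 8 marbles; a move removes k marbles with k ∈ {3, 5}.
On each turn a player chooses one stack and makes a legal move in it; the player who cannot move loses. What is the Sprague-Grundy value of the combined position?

16

For stack A, compute g(0), g(1), … with moves {3, 4, 6}:
g(0) = mex{} = 0
g(1) = mex{} = 0
g(2) = mex{} = 0
g(3) = mex{0} = 1
g(4) = mex{0} = 1
g(5) = mex{0} = 1
g(6) = mex{0,1} = 2
g(7) = mex{0,1} = 2
g(8) = mex{0,1} = 2
g(9) = mex{1,2} = 0
g(10) = mex{1,2} = 0
So g(10) = 0.
Stack B is a plain Nim stack of size 16, so its Grundy value is 16.
Grundy values for stack C (subtraction set {3, 5}):
k:     0  1  2  3  4  5  6  7  8
g(k):  0  0  0  1  1  1  2  2  0
So g(8) = 0.
The value of a disjunctive sum is the nim-sum of the parts.
Combined value = 0 ⊕ 16 ⊕ 0 = 16.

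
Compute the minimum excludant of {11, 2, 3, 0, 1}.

4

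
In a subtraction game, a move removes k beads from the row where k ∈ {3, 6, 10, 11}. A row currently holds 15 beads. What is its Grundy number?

2

Grundy values for subtraction set {3, 6, 10, 11}:
k:     0  1  2  3  4  5  6  7  8  9 10 11 12 13 14 15
g(k):  0  0  0  1  1  1  2  2  2  0  3  3  1  4  0  2
So g(15) = 2.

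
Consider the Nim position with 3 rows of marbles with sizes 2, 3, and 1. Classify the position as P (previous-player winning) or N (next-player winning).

Bitwise XOR of the heap sizes:
  10  (2)
  11  (3)
  01  (1)
  --
  00  (0)
The nim-sum is 0, so this is a P-position: the player to move is in a losing position under optimal play.

P-position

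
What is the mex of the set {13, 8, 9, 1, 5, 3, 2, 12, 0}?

4

The values 0, 1, 2, 3 are all present; 4 is the first non-negative integer missing from the set.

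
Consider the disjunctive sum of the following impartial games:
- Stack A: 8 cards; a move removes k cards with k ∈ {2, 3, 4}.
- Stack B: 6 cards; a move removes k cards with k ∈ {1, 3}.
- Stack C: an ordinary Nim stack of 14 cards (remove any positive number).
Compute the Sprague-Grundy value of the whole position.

Build the Grundy sequence for stack A with g(k) = mex{g(k−s) : s ∈ {2, 3, 4}, s ≤ k}:
g(0) = mex{} = 0
g(1) = mex{} = 0
g(2) = mex{0} = 1
g(3) = mex{0} = 1
g(4) = mex{0,1} = 2
g(5) = mex{0,1} = 2
g(6) = mex{1,2} = 0
g(7) = mex{1,2} = 0
g(8) = mex{0,2} = 1
So g(8) = 1.
For stack B, compute g(0), g(1), … with moves {1, 3}:
g(0) = mex{} = 0
g(1) = mex{0} = 1
g(2) = mex{1} = 0
g(3) = mex{0} = 1
g(4) = mex{1} = 0
g(5) = mex{0} = 1
g(6) = mex{1} = 0
So g(6) = 0.
Stack C is a plain Nim stack of size 14, so its Grundy value is 14.
The value of a disjunctive sum is the nim-sum of the parts.
Combined value = 1 ⊕ 0 ⊕ 14 = 15.

15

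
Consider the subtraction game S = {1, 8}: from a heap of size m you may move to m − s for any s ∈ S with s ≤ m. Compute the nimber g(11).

0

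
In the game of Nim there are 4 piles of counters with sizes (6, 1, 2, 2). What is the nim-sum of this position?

7

In binary:
  110  (6)
  001  (1)
  010  (2)
  010  (2)
  ---
  111  (7)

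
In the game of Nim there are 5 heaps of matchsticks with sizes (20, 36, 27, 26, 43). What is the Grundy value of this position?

Nim-sum: 20 XOR 36 XOR 27 XOR 26 XOR 43 = 26.

26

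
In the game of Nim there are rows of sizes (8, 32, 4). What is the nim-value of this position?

44

Nim-sum: 8 ^ 32 ^ 4 = 44.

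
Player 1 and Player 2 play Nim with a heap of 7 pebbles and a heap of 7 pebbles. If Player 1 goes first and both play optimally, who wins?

Player 2 wins

Bitwise XOR of the heap sizes:
  111  (7)
  111  (7)
  ---
  000  (0)
The nim-sum is 0, so this is a P-position: the player to move is in a losing position under optimal play; Player 1 is about to move from it and so loses — Player 2 wins.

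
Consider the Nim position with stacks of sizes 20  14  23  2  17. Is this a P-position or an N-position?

N-position

Compute the nim-sum pairwise:
20 XOR 14 = 26
26 XOR 23 = 13
13 XOR 2 = 15
15 XOR 17 = 30
The nim-sum is 30 ≠ 0, so this is an N-position: the player to move can win.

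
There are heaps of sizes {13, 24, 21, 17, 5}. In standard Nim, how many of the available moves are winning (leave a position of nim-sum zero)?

Bitwise XOR of the heap sizes:
  01101  (13)
  11000  (24)
  10101  (21)
  10001  (17)
  00101  (5)
  -----
  10100  (20)
The overall nim-sum is X = 20. A heap of size p has a winning move iff p XOR X < p (reduce it to p XOR X).
  13: 13 XOR 20 = 25 ≥ 13 — no move.
  24: 24 XOR 20 = 12 < 24 — winning move (to 12).
  21: 21 XOR 20 = 1 < 21 — winning move (to 1).
  17: 17 XOR 20 = 5 < 17 — winning move (to 5).
  5: 5 XOR 20 = 17 ≥ 5 — no move.
That gives 3 winning moves.

3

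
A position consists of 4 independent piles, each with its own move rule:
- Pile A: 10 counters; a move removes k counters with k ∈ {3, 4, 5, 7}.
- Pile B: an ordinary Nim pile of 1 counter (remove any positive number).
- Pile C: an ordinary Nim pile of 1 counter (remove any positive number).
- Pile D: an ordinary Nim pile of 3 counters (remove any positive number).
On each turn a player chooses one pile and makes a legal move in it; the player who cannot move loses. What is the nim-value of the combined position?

3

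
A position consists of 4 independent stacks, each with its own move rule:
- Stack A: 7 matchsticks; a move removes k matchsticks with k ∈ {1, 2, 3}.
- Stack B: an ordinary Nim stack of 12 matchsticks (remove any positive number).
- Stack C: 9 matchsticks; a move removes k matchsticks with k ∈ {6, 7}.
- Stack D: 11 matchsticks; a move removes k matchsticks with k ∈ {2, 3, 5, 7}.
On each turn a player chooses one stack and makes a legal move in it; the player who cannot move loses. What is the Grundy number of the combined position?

15

Build the Grundy sequence for stack A with g(k) = mex{g(k−s) : s ∈ {1, 2, 3}, s ≤ k}:
k:     0  1  2  3  4  5  6  7
g(k):  0  1  2  3  0  1  2  3
So g(7) = 3.
Stack B is a plain Nim stack of size 12, so its Grundy value is 12.
Grundy values for stack C (subtraction set {6, 7}):
k:     0  1  2  3  4  5  6  7  8  9
g(k):  0  0  0  0  0  0  1  1  1  1
So g(9) = 1.
For stack D, compute g(0), g(1), … with moves {2, 3, 5, 7}:
k:     0  1  2  3  4  5  6  7  8  9 10 11
g(k):  0  0  1  1  2  2  3  3  4  0  0  1
So g(11) = 1.
By the Sprague-Grundy theorem, the Grundy value of a sum of independent games is the XOR of the component values.
Combined value = 3 XOR 12 XOR 1 XOR 1 = 15.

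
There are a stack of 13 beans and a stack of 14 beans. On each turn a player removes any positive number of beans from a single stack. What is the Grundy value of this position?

3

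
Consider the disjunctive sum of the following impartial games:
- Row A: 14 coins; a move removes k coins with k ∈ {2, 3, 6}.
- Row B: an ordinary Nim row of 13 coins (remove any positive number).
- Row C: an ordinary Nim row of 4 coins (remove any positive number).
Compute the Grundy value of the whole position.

Build the Grundy sequence for row A with g(k) = mex{g(k−s) : s ∈ {2, 3, 6}, s ≤ k}:
k:     0  1  2  3  4  5  6  7  8  9 10 11 12 13 14
g(k):  0  0  1  1  2  0  3  1  2  0  0  1  1  2  0
So g(14) = 0.
Row B is a plain Nim row of size 13, so its Grundy value is 13.
Row C is a plain Nim row of size 4, so its Grundy value is 4.
The value of a disjunctive sum is the nim-sum of the parts.
Combined value = 0 XOR 13 XOR 4 = 9.

9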